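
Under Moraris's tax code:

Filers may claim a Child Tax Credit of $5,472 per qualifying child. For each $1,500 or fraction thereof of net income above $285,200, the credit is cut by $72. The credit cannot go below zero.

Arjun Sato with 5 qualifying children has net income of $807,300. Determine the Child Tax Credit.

Child Tax Credit: base = 5 × $5,472 = $27,360. income exceeds $285,200 by $522,100, which is 349 full-or-partial $1,500 increments; reduction = 349 × $72 = $25,128, leaving $2,232.

$2,232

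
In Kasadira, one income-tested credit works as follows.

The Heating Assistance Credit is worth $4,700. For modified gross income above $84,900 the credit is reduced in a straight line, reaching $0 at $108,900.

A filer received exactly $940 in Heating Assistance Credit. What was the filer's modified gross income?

$104,100

$940 is 940/4,700 of the full $4,700, so 3,760/4,700 of the $24,000 range has been used: income = $84,900 + $24,000 × 3,760/4,700 = $104,100.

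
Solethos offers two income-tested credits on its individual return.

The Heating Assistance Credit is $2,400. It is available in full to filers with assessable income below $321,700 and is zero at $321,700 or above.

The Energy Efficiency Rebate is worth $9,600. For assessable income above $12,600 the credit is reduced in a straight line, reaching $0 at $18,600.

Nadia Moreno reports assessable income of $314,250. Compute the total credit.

$2,400

Heating Assistance Credit: $314,250 is below the $321,700 cutoff, so the full $2,400 applies.
Energy Efficiency Rebate: $314,250 is at or above $18,600, so the credit is $0.
Total: $2,400 + $0 = $2,400.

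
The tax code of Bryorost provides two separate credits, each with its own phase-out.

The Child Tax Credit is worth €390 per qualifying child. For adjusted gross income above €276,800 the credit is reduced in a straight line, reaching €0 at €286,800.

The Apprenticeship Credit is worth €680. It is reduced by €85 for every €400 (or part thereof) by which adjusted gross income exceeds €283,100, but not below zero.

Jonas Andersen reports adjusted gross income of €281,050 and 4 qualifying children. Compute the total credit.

Child Tax Credit: base = 4 × €390 = €1,560. €281,050 is €4,250 into a €10,000 phase-out range, leaving 5,750/10,000 of the credit: €1,560 × 5,750/10,000 = €897.
Apprenticeship Credit: €281,050 is at or below the €283,100 threshold, so the full €680 applies.
Total: €897 + €680 = €1,577.

€1,577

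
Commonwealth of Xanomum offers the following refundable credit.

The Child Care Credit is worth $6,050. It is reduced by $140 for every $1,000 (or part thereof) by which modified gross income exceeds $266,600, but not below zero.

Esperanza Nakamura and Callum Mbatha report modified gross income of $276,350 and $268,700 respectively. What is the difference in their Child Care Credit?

Esperanza ($276,350): Child Care Credit: income exceeds $266,600 by $9,750, which is 10 full-or-partial $1,000 increments; reduction = 10 × $140 = $1,400, leaving $4,650.
Callum ($268,700): Child Care Credit: income exceeds $266,600 by $2,100, which is 3 full-or-partial $1,000 increments; reduction = 3 × $140 = $420, leaving $5,630.
Difference: |$4,650 − $5,630| = $980.

$980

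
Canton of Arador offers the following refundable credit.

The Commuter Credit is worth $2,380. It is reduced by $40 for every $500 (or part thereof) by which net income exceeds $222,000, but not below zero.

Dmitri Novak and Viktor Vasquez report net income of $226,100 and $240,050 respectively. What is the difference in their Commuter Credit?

Dmitri ($226,100): Commuter Credit: income exceeds $222,000 by $4,100, which is 9 full-or-partial $500 increments; reduction = 9 × $40 = $360, leaving $2,020.
Viktor ($240,050): Commuter Credit: income exceeds $222,000 by $18,050, which is 37 full-or-partial $500 increments; reduction = 37 × $40 = $1,480, leaving $900.
Difference: |$2,020 − $900| = $1,120.

$1,120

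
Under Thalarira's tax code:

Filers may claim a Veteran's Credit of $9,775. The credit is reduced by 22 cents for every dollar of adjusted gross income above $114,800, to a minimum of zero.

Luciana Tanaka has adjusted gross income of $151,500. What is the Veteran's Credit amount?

Veteran's Credit: 22% of the $36,700 excess over $114,800 is $8,074; credit = $9,775 − $8,074 = $1,701.

$1,701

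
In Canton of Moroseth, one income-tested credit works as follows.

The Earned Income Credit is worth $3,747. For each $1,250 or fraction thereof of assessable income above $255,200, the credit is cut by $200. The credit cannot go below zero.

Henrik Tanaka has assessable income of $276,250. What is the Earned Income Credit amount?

Earned Income Credit: income exceeds $255,200 by $21,050, which is 17 full-or-partial $1,250 increments; reduction = 17 × $200 = $3,400, leaving $347.

$347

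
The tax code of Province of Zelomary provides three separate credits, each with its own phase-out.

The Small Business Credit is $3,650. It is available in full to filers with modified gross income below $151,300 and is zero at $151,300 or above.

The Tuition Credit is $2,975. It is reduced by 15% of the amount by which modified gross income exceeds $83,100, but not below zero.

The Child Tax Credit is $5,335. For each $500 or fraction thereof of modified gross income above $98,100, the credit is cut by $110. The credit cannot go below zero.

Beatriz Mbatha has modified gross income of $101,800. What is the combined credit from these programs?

Small Business Credit: $101,800 is below the $151,300 cutoff, so the full $3,650 applies.
Tuition Credit: 15% of the $18,700 excess over $83,100 is $2,805; credit = $2,975 − $2,805 = $170.
Child Tax Credit: income exceeds $98,100 by $3,700, which is 8 full-or-partial $500 increments; reduction = 8 × $110 = $880, leaving $4,455.
Total: $3,650 + $170 + $4,455 = $8,275.

$8,275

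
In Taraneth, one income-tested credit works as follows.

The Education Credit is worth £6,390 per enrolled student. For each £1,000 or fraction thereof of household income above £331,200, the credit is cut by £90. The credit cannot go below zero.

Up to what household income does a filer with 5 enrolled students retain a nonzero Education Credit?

£685,200

Full credit = 5 × £6,390 = £31,950.
After 354 increments the reduction is 354 × £90 = £31,860, leaving £90; one more increment wipes it out. Increment 354 ends at excess 354 × £1,000 = £354,000, so the highest qualifying income is £331,200 + £354,000 = £685,200.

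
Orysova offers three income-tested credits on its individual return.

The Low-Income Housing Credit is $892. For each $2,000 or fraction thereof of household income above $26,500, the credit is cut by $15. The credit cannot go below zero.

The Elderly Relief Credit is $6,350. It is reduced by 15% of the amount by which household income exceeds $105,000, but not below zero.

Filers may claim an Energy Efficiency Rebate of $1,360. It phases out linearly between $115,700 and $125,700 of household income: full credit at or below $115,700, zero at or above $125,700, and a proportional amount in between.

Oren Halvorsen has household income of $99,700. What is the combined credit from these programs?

Low-Income Housing Credit: income exceeds $26,500 by $73,200, which is 37 full-or-partial $2,000 increments; reduction = 37 × $15 = $555, leaving $337.
Elderly Relief Credit: $99,700 is at or below the $105,000 threshold, so the full $6,350 applies.
Energy Efficiency Rebate: $99,700 is at or below the $115,700 threshold, so the full $1,360 applies.
Total: $337 + $6,350 + $1,360 = $8,047.

$8,047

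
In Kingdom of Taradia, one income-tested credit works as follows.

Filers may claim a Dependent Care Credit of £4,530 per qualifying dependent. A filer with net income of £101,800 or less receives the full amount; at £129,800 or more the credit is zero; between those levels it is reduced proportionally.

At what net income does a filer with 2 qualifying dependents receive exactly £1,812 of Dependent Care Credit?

£124,200

Full credit = 2 × £4,530 = £9,060.
£1,812 is 1,812/9,060 of the full £9,060, so 7,248/9,060 of the £28,000 range has been used: income = £101,800 + £28,000 × 7,248/9,060 = £124,200.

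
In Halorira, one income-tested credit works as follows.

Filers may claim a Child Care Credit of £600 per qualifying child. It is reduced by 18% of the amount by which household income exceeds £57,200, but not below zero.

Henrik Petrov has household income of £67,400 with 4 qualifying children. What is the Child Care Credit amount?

Child Care Credit: base = 4 × £600 = £2,400. 18% of the £10,200 excess over £57,200 is £1,836; credit = £2,400 − £1,836 = £564.

£564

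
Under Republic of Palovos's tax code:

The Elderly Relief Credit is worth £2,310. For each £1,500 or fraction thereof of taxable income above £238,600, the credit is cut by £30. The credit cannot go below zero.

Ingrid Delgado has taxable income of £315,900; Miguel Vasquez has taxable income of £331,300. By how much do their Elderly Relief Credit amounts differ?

£300

Ingrid (£315,900): Elderly Relief Credit: income exceeds £238,600 by £77,300, which is 52 full-or-partial £1,500 increments; reduction = 52 × £30 = £1,560, leaving £750.
Miguel (£331,300): Elderly Relief Credit: income exceeds £238,600 by £92,700, which is 62 full-or-partial £1,500 increments; reduction = 62 × £30 = £1,860, leaving £450.
Difference: |£750 − £450| = £300.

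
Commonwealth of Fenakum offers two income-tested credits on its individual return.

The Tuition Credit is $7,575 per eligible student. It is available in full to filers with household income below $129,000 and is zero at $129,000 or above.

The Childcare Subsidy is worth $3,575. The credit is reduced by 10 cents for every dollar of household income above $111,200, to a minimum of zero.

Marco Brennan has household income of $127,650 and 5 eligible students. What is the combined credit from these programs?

Tuition Credit: base = 5 × $7,575 = $37,875. $127,650 is below the $129,000 cutoff, so the full $37,875 applies.
Childcare Subsidy: 10% of the $16,450 excess over $111,200 is $1,645; credit = $3,575 − $1,645 = $1,930.
Total: $37,875 + $1,930 = $39,805.

$39,805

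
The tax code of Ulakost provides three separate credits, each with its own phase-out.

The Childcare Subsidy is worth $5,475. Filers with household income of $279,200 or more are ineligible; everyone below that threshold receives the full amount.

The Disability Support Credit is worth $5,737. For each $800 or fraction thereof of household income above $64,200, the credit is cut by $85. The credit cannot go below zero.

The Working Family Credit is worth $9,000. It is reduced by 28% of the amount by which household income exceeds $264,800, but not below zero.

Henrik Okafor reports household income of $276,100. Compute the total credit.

Childcare Subsidy: $276,100 is below the $279,200 cutoff, so the full $5,475 applies.
Disability Support Credit: income exceeds $64,200 by $211,900 → 265 increments × $85 = $22,525 ≥ base, so the credit is $0.
Working Family Credit: 28% of the $11,300 excess over $264,800 is $3,164; credit = $9,000 − $3,164 = $5,836.
Total: $5,475 + $0 + $5,836 = $11,311.

$11,311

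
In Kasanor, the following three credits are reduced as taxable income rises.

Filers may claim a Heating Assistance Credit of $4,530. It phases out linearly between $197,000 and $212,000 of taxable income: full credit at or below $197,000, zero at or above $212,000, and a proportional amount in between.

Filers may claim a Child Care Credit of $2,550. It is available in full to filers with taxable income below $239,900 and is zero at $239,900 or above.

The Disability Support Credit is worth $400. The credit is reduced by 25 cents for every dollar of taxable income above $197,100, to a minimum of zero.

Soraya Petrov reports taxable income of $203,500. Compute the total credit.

$5,117

Heating Assistance Credit: $203,500 is $6,500 into a $15,000 phase-out range, leaving 8,500/15,000 of the credit: $4,530 × 8,500/15,000 = $2,567.
Child Care Credit: $203,500 is below the $239,900 cutoff, so the full $2,550 applies.
Disability Support Credit: 25% of the $6,400 excess over $197,100 is $1,600 ≥ base, so the credit is $0.
Total: $2,567 + $2,550 + $0 = $5,117.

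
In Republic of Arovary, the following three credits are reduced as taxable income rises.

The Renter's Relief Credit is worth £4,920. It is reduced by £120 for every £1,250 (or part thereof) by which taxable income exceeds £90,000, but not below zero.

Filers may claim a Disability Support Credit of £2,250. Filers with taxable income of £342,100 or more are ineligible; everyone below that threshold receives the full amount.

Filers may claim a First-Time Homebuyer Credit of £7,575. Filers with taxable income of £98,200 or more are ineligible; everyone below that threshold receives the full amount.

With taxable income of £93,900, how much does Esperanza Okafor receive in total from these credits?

£14,265

Renter's Relief Credit: income exceeds £90,000 by £3,900, which is 4 full-or-partial £1,250 increments; reduction = 4 × £120 = £480, leaving £4,440.
Disability Support Credit: £93,900 is below the £342,100 cutoff, so the full £2,250 applies.
First-Time Homebuyer Credit: £93,900 is below the £98,200 cutoff, so the full £7,575 applies.
Total: £4,440 + £2,250 + £7,575 = £14,265.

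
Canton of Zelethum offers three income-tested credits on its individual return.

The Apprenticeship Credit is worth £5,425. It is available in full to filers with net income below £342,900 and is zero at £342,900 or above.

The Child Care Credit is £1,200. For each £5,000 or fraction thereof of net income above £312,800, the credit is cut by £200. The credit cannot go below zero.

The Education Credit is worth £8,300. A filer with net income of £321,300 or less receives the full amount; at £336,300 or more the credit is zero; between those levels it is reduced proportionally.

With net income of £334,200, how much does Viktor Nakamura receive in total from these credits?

£6,787

Apprenticeship Credit: £334,200 is below the £342,900 cutoff, so the full £5,425 applies.
Child Care Credit: income exceeds £312,800 by £21,400, which is 5 full-or-partial £5,000 increments; reduction = 5 × £200 = £1,000, leaving £200.
Education Credit: £334,200 is £12,900 into a £15,000 phase-out range, leaving 2,100/15,000 of the credit: £8,300 × 2,100/15,000 = £1,162.
Total: £5,425 + £200 + £1,162 = £6,787.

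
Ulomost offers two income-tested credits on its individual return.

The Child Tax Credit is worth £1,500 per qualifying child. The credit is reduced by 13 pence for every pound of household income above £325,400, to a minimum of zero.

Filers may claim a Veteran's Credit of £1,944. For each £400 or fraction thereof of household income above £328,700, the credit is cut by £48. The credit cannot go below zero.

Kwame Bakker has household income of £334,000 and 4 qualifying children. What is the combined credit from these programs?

Child Tax Credit: base = 4 × £1,500 = £6,000. 13% of the £8,600 excess over £325,400 is £1,118; credit = £6,000 − £1,118 = £4,882.
Veteran's Credit: income exceeds £328,700 by £5,300, which is 14 full-or-partial £400 increments; reduction = 14 × £48 = £672, leaving £1,272.
Total: £4,882 + £1,272 = £6,154.

£6,154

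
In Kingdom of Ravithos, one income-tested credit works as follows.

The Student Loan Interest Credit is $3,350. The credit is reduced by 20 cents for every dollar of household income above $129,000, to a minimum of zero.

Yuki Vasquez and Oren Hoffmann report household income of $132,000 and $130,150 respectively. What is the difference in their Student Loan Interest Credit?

Yuki ($132,000): Student Loan Interest Credit: 20% of the $3,000 excess over $129,000 is $600; credit = $3,350 − $600 = $2,750.
Oren ($130,150): Student Loan Interest Credit: 20% of the $1,150 excess over $129,000 is $230; credit = $3,350 − $230 = $3,120.
Difference: |$2,750 − $3,120| = $370.

$370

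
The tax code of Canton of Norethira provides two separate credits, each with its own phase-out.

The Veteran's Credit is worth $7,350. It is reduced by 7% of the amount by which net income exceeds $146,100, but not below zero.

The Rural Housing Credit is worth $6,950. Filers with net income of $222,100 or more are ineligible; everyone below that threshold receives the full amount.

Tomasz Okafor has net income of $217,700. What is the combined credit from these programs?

Veteran's Credit: 7% of the $71,600 excess over $146,100 is $5,012; credit = $7,350 − $5,012 = $2,338.
Rural Housing Credit: $217,700 is below the $222,100 cutoff, so the full $6,950 applies.
Total: $2,338 + $6,950 = $9,288.

$9,288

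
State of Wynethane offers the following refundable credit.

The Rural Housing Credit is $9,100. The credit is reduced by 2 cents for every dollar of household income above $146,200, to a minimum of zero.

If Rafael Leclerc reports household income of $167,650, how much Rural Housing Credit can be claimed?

$8,671

Rural Housing Credit: 2% of the $21,450 excess over $146,200 is $429; credit = $9,100 − $429 = $8,671.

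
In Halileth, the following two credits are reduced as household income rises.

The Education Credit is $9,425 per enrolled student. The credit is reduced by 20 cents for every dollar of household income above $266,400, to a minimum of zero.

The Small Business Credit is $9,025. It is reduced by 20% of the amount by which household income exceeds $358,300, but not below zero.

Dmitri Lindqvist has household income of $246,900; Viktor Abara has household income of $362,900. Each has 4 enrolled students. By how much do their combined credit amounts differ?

$20,220

Dmitri ($246,900): Education Credit: base = 4 × $9,425 = $37,700. $246,900 is at or below the $266,400 threshold, so the full $37,700 applies. Small Business Credit: $246,900 is at or below the $358,300 threshold, so the full $9,025 applies. total $37,700 + $9,025 = $46,725
Viktor ($362,900): Education Credit: base = 4 × $9,425 = $37,700. 20% of the $96,500 excess over $266,400 is $19,300; credit = $37,700 − $19,300 = $18,400. Small Business Credit: 20% of the $4,600 excess over $358,300 is $920; credit = $9,025 − $920 = $8,105. total $18,400 + $8,105 = $26,505
Difference: |$46,725 − $26,505| = $20,220.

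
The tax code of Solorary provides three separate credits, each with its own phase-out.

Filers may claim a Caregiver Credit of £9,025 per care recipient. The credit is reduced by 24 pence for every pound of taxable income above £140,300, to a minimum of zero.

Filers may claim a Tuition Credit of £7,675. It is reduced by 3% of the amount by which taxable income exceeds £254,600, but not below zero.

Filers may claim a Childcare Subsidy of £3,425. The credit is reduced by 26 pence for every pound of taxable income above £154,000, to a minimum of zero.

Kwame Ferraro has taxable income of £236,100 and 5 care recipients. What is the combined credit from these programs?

£29,808

Caregiver Credit: base = 5 × £9,025 = £45,125. 24% of the £95,800 excess over £140,300 is £22,992; credit = £45,125 − £22,992 = £22,133.
Tuition Credit: £236,100 is at or below the £254,600 threshold, so the full £7,675 applies.
Childcare Subsidy: 26% of the £82,100 excess over £154,000 is £21,346 ≥ base, so the credit is £0.
Total: £22,133 + £7,675 + £0 = £29,808.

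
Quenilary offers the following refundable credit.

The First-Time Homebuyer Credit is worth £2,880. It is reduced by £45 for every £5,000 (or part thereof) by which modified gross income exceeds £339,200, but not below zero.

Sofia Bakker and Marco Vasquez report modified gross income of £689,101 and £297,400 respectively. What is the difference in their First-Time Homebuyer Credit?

Sofia (£689,101): First-Time Homebuyer Credit: income exceeds £339,200 by £349,901 → 70 increments × £45 = £3,150 ≥ base, so the credit is £0.
Marco (£297,400): First-Time Homebuyer Credit: £297,400 is at or below the £339,200 threshold, so the full £2,880 applies.
Difference: |£0 − £2,880| = £2,880.

£2,880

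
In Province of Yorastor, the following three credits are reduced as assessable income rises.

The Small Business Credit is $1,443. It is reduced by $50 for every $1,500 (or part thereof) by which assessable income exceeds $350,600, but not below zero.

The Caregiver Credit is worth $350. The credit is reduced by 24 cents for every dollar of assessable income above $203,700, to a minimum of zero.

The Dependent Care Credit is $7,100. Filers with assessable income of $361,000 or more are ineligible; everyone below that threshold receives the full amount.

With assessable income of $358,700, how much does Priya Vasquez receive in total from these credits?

Small Business Credit: income exceeds $350,600 by $8,100, which is 6 full-or-partial $1,500 increments; reduction = 6 × $50 = $300, leaving $1,143.
Caregiver Credit: 24% of the $155,000 excess over $203,700 is $37,200 ≥ base, so the credit is $0.
Dependent Care Credit: $358,700 is below the $361,000 cutoff, so the full $7,100 applies.
Total: $1,143 + $0 + $7,100 = $8,243.

$8,243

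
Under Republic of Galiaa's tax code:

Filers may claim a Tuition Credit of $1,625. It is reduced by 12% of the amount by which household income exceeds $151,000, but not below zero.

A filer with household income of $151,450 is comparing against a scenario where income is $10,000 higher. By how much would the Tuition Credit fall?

$1,200

At $151,450 — 12% of the $450 excess over $151,000 is $54; credit = $1,625 − $54 = $1,571.
At $161,450 — 12% of the $10,450 excess over $151,000 is $1,254; credit = $1,625 − $1,254 = $371.
Lost: $1,571 − $371 = $1,200.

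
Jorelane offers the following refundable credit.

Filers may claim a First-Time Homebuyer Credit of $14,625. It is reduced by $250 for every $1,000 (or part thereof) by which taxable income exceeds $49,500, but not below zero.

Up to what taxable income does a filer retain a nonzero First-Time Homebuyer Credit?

After 58 increments the reduction is 58 × $250 = $14,500, leaving $125; one more increment wipes it out. Increment 58 ends at excess 58 × $1,000 = $58,000, so the highest qualifying income is $49,500 + $58,000 = $107,500.

$107,500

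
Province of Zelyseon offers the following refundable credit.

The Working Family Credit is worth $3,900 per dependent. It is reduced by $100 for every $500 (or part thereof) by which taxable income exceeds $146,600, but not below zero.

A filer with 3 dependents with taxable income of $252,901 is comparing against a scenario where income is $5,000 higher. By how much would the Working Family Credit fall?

$0

At $252,901 — base = 3 × $3,900 = $11,700. income exceeds $146,600 by $106,301 → 213 increments × $100 = $21,300 ≥ base, so the credit is $0.
At $257,901 — base = 3 × $3,900 = $11,700. income exceeds $146,600 by $111,301 → 223 increments × $100 = $22,300 ≥ base, so the credit is $0.
Lost: $0 − $0 = $0.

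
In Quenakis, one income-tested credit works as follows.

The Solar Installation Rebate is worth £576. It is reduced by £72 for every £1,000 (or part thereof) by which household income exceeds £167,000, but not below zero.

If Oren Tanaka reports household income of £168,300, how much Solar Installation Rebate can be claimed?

Solar Installation Rebate: income exceeds £167,000 by £1,300, which is 2 full-or-partial £1,000 increments; reduction = 2 × £72 = £144, leaving £432.

£432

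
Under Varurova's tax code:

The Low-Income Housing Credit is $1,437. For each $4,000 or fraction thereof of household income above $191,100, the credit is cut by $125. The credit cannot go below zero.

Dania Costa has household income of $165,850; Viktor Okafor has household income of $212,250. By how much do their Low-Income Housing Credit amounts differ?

Dania ($165,850): Low-Income Housing Credit: $165,850 is at or below the $191,100 threshold, so the full $1,437 applies.
Viktor ($212,250): Low-Income Housing Credit: income exceeds $191,100 by $21,150, which is 6 full-or-partial $4,000 increments; reduction = 6 × $125 = $750, leaving $687.
Difference: |$1,437 − $687| = $750.

$750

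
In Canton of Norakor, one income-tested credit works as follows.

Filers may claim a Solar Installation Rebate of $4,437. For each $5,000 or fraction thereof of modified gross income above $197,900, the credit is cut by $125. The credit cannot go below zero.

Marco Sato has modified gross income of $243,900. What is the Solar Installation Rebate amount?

$3,187

Solar Installation Rebate: income exceeds $197,900 by $46,000, which is 10 full-or-partial $5,000 increments; reduction = 10 × $125 = $1,250, leaving $3,187.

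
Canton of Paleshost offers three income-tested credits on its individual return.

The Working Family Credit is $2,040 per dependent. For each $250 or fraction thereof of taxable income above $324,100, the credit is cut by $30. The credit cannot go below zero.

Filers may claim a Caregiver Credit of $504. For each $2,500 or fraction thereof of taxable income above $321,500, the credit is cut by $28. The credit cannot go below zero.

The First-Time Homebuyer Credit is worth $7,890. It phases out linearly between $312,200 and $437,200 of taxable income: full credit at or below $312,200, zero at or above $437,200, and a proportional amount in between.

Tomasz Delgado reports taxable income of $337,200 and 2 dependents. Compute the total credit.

Working Family Credit: base = 2 × $2,040 = $4,080. income exceeds $324,100 by $13,100, which is 53 full-or-partial $250 increments; reduction = 53 × $30 = $1,590, leaving $2,490.
Caregiver Credit: income exceeds $321,500 by $15,700, which is 7 full-or-partial $2,500 increments; reduction = 7 × $28 = $196, leaving $308.
First-Time Homebuyer Credit: $337,200 is $25,000 into a $125,000 phase-out range, leaving 100,000/125,000 of the credit: $7,890 × 100,000/125,000 = $6,312.
Total: $2,490 + $308 + $6,312 = $9,110.

$9,110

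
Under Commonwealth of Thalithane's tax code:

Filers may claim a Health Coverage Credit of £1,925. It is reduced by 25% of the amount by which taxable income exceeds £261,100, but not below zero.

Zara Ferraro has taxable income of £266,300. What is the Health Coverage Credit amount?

Health Coverage Credit: 25% of the £5,200 excess over £261,100 is £1,300; credit = £1,925 − £1,300 = £625.

£625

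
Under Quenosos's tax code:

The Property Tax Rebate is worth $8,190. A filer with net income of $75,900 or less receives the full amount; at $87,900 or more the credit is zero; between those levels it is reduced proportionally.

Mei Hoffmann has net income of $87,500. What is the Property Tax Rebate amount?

Property Tax Rebate: $87,500 is $11,600 into a $12,000 phase-out range, leaving 400/12,000 of the credit: $8,190 × 400/12,000 = $273.

$273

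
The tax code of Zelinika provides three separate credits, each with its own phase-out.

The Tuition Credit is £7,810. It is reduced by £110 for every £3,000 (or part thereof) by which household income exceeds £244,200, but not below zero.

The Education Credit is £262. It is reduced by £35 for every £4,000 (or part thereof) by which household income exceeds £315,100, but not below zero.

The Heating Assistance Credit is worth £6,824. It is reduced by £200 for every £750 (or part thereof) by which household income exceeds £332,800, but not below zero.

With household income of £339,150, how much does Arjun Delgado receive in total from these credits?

Tuition Credit: income exceeds £244,200 by £94,950, which is 32 full-or-partial £3,000 increments; reduction = 32 × £110 = £3,520, leaving £4,290.
Education Credit: income exceeds £315,100 by £24,050, which is 7 full-or-partial £4,000 increments; reduction = 7 × £35 = £245, leaving £17.
Heating Assistance Credit: income exceeds £332,800 by £6,350, which is 9 full-or-partial £750 increments; reduction = 9 × £200 = £1,800, leaving £5,024.
Total: £4,290 + £17 + £5,024 = £9,331.

£9,331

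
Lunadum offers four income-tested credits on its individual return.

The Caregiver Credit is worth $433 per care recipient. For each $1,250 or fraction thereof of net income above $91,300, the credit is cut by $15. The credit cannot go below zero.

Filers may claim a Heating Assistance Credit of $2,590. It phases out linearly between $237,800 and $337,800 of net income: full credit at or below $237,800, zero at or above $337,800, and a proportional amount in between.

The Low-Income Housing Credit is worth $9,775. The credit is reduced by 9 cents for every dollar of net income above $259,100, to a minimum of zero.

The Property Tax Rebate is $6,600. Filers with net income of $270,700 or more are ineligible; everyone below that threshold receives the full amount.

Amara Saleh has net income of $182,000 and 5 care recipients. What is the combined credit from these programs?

Caregiver Credit: base = 5 × $433 = $2,165. income exceeds $91,300 by $90,700, which is 73 full-or-partial $1,250 increments; reduction = 73 × $15 = $1,095, leaving $1,070.
Heating Assistance Credit: $182,000 is at or below the $237,800 threshold, so the full $2,590 applies.
Low-Income Housing Credit: $182,000 is at or below the $259,100 threshold, so the full $9,775 applies.
Property Tax Rebate: $182,000 is below the $270,700 cutoff, so the full $6,600 applies.
Total: $1,070 + $2,590 + $9,775 + $6,600 = $20,035.

$20,035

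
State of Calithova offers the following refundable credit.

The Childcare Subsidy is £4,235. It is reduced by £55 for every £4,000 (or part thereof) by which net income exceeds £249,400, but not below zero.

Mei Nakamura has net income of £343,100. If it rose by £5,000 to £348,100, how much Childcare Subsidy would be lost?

At £343,100 — income exceeds £249,400 by £93,700, which is 24 full-or-partial £4,000 increments; reduction = 24 × £55 = £1,320, leaving £2,915.
At £348,100 — income exceeds £249,400 by £98,700, which is 25 full-or-partial £4,000 increments; reduction = 25 × £55 = £1,375, leaving £2,860.
Lost: £2,915 − £2,860 = £55.

£55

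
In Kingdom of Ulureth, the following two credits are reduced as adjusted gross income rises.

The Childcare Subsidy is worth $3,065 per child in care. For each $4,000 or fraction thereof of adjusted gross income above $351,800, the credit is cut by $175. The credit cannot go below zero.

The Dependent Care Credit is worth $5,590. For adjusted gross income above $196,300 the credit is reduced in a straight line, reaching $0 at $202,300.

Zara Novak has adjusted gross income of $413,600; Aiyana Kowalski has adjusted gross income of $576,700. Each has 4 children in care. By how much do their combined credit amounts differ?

Zara ($413,600): Childcare Subsidy: base = 4 × $3,065 = $12,260. income exceeds $351,800 by $61,800, which is 16 full-or-partial $4,000 increments; reduction = 16 × $175 = $2,800, leaving $9,460. Dependent Care Credit: $413,600 is at or above $202,300, so the credit is $0. total $9,460 + $0 = $9,460
Aiyana ($576,700): Childcare Subsidy: base = 4 × $3,065 = $12,260. income exceeds $351,800 by $224,900, which is 57 full-or-partial $4,000 increments; reduction = 57 × $175 = $9,975, leaving $2,285. Dependent Care Credit: $576,700 is at or above $202,300, so the credit is $0. total $2,285 + $0 = $2,285
Difference: |$9,460 − $2,285| = $7,175.

$7,175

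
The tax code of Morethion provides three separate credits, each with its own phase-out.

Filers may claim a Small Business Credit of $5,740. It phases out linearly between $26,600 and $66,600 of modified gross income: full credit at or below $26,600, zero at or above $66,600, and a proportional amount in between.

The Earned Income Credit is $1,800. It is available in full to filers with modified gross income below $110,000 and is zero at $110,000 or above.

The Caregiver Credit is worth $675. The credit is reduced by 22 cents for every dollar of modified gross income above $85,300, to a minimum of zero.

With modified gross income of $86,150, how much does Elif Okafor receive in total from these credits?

Small Business Credit: $86,150 is at or above $66,600, so the credit is $0.
Earned Income Credit: $86,150 is below the $110,000 cutoff, so the full $1,800 applies.
Caregiver Credit: 22% of the $850 excess over $85,300 is $187; credit = $675 − $187 = $488.
Total: $0 + $1,800 + $488 = $2,288.

$2,288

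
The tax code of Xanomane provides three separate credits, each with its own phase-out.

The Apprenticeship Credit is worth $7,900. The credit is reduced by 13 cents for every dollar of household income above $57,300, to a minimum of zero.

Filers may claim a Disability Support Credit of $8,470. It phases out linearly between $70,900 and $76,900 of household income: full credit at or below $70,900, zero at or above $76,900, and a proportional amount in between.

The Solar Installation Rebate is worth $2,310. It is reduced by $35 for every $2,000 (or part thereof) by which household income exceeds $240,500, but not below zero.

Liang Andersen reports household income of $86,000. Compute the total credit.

$6,479

Apprenticeship Credit: 13% of the $28,700 excess over $57,300 is $3,731; credit = $7,900 − $3,731 = $4,169.
Disability Support Credit: $86,000 is at or above $76,900, so the credit is $0.
Solar Installation Rebate: $86,000 is at or below the $240,500 threshold, so the full $2,310 applies.
Total: $4,169 + $0 + $2,310 = $6,479.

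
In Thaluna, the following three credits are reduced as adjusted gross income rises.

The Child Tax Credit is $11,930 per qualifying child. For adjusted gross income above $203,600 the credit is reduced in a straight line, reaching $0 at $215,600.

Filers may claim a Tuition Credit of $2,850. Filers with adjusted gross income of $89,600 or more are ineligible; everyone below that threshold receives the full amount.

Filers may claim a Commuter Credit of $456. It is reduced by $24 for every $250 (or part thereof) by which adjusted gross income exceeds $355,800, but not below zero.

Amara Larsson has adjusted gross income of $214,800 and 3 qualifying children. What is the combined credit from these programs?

Child Tax Credit: base = 3 × $11,930 = $35,790. $214,800 is $11,200 into a $12,000 phase-out range, leaving 800/12,000 of the credit: $35,790 × 800/12,000 = $2,386.
Tuition Credit: $214,800 meets or exceeds the $89,600 cutoff, so the credit is $0.
Commuter Credit: $214,800 is at or below the $355,800 threshold, so the full $456 applies.
Total: $2,386 + $0 + $456 = $2,842.

$2,842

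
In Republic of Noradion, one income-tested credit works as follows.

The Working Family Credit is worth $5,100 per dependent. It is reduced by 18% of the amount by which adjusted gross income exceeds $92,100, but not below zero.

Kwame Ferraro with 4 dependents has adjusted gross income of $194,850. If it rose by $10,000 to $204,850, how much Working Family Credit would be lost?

$1,800

At $194,850 — base = 4 × $5,100 = $20,400. 18% of the $102,750 excess over $92,100 is $18,495; credit = $20,400 − $18,495 = $1,905.
At $204,850 — base = 4 × $5,100 = $20,400. 18% of the $112,750 excess over $92,100 is $20,295; credit = $20,400 − $20,295 = $105.
Lost: $1,905 − $105 = $1,800.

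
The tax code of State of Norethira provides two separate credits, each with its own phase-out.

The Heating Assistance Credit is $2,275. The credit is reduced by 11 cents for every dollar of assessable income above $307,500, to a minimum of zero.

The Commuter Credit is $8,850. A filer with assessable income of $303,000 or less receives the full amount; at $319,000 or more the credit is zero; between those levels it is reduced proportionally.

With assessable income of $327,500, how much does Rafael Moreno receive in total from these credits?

Heating Assistance Credit: 11% of the $20,000 excess over $307,500 is $2,200; credit = $2,275 − $2,200 = $75.
Commuter Credit: $327,500 is at or above $319,000, so the credit is $0.
Total: $75 + $0 = $75.

$75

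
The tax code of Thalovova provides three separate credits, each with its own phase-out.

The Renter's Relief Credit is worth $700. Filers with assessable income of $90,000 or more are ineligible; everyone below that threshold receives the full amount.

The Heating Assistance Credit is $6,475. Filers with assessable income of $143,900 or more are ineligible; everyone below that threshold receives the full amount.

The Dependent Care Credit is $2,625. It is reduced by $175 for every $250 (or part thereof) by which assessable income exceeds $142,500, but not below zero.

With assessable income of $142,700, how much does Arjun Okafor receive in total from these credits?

$8,925

Renter's Relief Credit: $142,700 meets or exceeds the $90,000 cutoff, so the credit is $0.
Heating Assistance Credit: $142,700 is below the $143,900 cutoff, so the full $6,475 applies.
Dependent Care Credit: income exceeds $142,500 by $200, which is 1 full-or-partial $250 increment; reduction = 1 × $175 = $175, leaving $2,450.
Total: $0 + $6,475 + $2,450 = $8,925.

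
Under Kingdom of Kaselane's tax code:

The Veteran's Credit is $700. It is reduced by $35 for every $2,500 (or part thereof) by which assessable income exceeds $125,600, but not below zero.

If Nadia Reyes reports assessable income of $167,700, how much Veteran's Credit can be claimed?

Veteran's Credit: income exceeds $125,600 by $42,100, which is 17 full-or-partial $2,500 increments; reduction = 17 × $35 = $595, leaving $105.

$105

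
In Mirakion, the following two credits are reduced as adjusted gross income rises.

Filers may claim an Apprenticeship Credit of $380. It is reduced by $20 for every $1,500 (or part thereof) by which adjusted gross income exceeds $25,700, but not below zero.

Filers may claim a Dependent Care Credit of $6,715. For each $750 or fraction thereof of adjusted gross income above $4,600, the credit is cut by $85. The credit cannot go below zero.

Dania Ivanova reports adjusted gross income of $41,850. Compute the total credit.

$2,625

Apprenticeship Credit: income exceeds $25,700 by $16,150, which is 11 full-or-partial $1,500 increments; reduction = 11 × $20 = $220, leaving $160.
Dependent Care Credit: income exceeds $4,600 by $37,250, which is 50 full-or-partial $750 increments; reduction = 50 × $85 = $4,250, leaving $2,465.
Total: $160 + $2,465 = $2,625.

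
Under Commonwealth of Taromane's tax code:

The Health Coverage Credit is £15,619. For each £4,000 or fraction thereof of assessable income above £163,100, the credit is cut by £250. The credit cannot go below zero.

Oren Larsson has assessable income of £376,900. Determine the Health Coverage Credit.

Health Coverage Credit: income exceeds £163,100 by £213,800, which is 54 full-or-partial £4,000 increments; reduction = 54 × £250 = £13,500, leaving £2,119.

£2,119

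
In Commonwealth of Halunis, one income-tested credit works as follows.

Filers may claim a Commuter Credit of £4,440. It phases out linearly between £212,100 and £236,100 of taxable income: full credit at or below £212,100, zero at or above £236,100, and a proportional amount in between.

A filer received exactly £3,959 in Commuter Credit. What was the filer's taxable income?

£3,959 is 3,959/4,440 of the full £4,440, so 481/4,440 of the £24,000 range has been used: income = £212,100 + £24,000 × 481/4,440 = £214,700.

£214,700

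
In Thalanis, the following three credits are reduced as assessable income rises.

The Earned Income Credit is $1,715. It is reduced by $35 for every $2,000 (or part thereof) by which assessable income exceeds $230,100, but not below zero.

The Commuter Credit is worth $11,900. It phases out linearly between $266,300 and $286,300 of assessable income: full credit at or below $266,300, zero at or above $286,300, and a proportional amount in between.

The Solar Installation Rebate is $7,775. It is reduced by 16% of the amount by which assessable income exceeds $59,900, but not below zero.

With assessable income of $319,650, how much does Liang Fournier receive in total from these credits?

Earned Income Credit: income exceeds $230,100 by $89,550, which is 45 full-or-partial $2,000 increments; reduction = 45 × $35 = $1,575, leaving $140.
Commuter Credit: $319,650 is at or above $286,300, so the credit is $0.
Solar Installation Rebate: 16% of the $259,750 excess over $59,900 is $41,560 ≥ base, so the credit is $0.
Total: $140 + $0 + $0 = $140.

$140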